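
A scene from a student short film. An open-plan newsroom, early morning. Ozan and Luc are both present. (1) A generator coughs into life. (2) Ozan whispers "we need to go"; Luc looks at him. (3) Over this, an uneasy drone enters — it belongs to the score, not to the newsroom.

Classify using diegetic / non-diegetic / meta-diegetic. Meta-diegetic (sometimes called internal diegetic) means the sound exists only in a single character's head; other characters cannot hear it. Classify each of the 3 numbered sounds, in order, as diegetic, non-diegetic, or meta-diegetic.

(1) a generator is a real object/event in the scene's world → diegetic.
(2) is diegetic: on-screen dialogue — Ozan speaks and Luc is there to hear.
(3) score with no on-screen or off-screen source; it exists for the audience alone → non-diegetic.

diegetic, diegetic, non-diegetic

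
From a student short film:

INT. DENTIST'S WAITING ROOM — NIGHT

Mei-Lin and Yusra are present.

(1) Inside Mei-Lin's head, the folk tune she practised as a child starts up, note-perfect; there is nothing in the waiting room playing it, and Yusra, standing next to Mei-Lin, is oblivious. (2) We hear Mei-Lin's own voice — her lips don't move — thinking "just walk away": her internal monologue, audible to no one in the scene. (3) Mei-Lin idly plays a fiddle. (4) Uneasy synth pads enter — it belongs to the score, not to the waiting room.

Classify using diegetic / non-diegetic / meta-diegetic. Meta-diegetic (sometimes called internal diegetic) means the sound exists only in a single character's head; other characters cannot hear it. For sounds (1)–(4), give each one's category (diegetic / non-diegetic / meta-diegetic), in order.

meta-diegetic, meta-diegetic, diegetic, non-diegetic

(1) it lives in Mei-Lin's subjectivity, not in the waiting room → meta-diegetic.
(2) internal monologue — inside Mei-Lin's mind, not spoken into the scene → meta-diegetic.
(3) Mei-Lin is producing the music live, in the story world → diegetic.
Sound (4): it has no source in the story world and no character can hear it — it's underscore, so non-diegetic.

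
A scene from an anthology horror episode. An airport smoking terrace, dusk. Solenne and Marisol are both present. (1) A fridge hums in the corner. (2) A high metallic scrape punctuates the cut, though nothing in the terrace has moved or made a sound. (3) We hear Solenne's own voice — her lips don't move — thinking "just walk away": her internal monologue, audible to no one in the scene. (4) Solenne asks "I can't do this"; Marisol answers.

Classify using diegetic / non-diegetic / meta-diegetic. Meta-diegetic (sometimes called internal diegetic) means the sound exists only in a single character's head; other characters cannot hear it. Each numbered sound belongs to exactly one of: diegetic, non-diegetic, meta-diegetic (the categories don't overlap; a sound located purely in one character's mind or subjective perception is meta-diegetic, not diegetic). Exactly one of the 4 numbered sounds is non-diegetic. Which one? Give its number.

Sound (1): a fridge is part of the location's real environment, so diegetic.
(2) is non-diegetic: nothing in the scene produces it; it's an accent added for the audience.
(3) Solenne's thought-voice: a private mental sound no other character can hear → meta-diegetic.
Sound (4): on-screen dialogue — Solenne speaks and Marisol is there to hear, so diegetic.
Only (2) is non-diegetic.

2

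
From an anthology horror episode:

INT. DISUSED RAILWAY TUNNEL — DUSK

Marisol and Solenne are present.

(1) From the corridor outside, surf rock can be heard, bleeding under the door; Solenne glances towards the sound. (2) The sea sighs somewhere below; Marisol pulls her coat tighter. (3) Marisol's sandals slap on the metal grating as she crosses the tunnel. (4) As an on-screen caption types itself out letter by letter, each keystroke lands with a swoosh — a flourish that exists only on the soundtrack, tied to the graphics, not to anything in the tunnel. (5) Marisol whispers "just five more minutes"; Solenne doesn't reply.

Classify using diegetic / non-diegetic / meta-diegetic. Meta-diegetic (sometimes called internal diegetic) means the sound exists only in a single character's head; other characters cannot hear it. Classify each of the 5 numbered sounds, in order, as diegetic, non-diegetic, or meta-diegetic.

(1) the music has an off-screen but real-world source and a character hears it → diegetic.
Sound (2): the sea is part of the location's real environment, so diegetic.
Sound (3): it's the physical sound of Marisol moving in the space, so diegetic.
(4) is non-diegetic: it accompanies on-screen graphics, not anything inside the story world.
(5) is diegetic: Marisol is a character speaking aloud in the scene.

diegetic, diegetic, diegetic, non-diegetic, diegetic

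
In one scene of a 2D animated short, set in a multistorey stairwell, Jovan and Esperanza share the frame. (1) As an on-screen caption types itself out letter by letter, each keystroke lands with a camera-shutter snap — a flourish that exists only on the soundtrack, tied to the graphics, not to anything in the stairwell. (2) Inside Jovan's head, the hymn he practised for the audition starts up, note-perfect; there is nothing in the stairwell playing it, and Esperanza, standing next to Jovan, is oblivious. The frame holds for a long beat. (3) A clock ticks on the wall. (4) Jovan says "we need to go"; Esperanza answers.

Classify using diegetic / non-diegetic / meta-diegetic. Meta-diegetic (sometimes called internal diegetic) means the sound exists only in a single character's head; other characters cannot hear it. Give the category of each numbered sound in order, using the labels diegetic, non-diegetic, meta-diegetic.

non-diegetic, meta-diegetic, diegetic, diegetic

(1) the caption isn't part of the story world, so neither is the sound tied to it → non-diegetic.
(2) remembered music, private to Jovan — Esperanza is oblivious because it isn't in the room → meta-diegetic.
(3) is diegetic: an in-world source (a clock); characters could hear it.
(4) spoken by a character present in the story world → diegetic.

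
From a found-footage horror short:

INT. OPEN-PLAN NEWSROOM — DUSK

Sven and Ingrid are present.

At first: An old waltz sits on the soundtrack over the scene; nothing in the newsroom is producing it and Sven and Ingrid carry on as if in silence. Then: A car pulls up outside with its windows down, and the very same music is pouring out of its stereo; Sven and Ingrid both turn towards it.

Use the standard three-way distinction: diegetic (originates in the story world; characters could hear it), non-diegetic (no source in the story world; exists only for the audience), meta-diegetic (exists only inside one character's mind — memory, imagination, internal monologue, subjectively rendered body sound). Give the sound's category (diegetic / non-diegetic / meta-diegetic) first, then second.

non-diegetic, diegetic

First: no in-world source exists and no character can hear it — underscore → non-diegetic.
Second: the car stereo is now a real source in the story world and the characters hear it → diegetic.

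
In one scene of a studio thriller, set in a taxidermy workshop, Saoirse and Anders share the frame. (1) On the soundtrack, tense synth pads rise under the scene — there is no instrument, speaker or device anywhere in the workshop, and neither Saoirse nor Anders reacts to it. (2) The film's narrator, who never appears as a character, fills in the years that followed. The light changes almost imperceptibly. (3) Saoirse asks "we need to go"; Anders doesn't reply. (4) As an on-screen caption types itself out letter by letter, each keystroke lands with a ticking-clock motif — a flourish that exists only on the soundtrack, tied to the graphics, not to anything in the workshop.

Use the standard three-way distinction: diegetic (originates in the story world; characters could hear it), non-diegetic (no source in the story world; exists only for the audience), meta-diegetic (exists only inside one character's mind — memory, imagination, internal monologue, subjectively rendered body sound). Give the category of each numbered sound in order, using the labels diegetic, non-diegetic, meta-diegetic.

non-diegetic, non-diegetic, diegetic, non-diegetic

(1) is non-diegetic: score with no on-screen or off-screen source; it exists for the audience alone.
(2) is non-diegetic: commentary laid over the scene from outside the fiction.
(3) is diegetic: spoken by a character present in the story world.
(4) is non-diegetic: it accompanies on-screen graphics, not anything inside the story world.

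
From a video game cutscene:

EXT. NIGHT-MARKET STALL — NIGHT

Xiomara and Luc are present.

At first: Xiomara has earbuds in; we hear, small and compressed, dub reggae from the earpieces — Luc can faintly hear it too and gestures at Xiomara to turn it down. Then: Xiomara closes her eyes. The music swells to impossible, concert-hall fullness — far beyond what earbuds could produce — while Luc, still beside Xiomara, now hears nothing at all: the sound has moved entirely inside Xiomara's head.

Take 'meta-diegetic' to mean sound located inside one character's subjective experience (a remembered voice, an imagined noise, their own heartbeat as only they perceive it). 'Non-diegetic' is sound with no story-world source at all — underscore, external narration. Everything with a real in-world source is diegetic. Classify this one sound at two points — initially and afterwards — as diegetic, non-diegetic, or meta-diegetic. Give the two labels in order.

diegetic, meta-diegetic

Initially: the earbuds are a physical source both characters can hear → diegetic.
Afterwards: the music now exists only as Xiomara's subjective experience; Luc can no longer hear it → meta-diegetic.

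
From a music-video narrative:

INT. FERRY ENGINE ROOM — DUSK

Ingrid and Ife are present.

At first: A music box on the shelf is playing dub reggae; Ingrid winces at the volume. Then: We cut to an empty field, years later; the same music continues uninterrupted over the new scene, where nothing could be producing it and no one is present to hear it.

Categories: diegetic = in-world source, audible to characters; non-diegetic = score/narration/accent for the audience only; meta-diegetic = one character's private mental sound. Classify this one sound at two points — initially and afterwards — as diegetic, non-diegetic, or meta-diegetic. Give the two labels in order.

diegetic, non-diegetic

Initially: a music box is a real in-scene source and Ingrid reacts to it → diegetic.
Afterwards: there is no longer any in-world source and no one can hear it — it has become underscore → non-diegetic.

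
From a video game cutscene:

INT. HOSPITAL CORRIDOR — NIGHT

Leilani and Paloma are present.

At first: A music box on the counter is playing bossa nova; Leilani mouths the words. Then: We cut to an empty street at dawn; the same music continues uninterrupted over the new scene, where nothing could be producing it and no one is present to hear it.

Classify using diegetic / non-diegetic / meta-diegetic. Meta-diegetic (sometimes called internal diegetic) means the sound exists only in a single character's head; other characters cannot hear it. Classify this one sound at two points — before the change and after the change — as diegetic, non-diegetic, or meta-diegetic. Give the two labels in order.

diegetic, non-diegetic

Before the change: a music box is a real in-scene source and Leilani reacts to it → diegetic.
After the change: there is no longer any in-world source and no one can hear it — it has become underscore → non-diegetic.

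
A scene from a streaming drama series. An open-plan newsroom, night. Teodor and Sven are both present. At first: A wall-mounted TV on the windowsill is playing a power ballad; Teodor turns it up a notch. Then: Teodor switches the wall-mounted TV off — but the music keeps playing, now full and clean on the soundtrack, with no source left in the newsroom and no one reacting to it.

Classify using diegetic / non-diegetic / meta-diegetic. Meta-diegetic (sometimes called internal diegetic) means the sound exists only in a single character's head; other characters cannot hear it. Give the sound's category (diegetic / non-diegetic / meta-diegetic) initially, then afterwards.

Initially: a wall-mounted TV is a real in-scene source and Teodor reacts to it → diegetic.
Afterwards: there is no longer any in-world source and no one can hear it — it has become underscore → non-diegetic.

diegetic, non-diegetic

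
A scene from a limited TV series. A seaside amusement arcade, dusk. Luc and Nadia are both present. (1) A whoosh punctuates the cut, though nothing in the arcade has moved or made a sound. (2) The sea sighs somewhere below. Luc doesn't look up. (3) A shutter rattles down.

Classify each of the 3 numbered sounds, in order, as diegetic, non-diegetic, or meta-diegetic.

Sound (1): it's a sound-design accent with no in-world source; no one in the scene can hear it, so non-diegetic.
(2) is diegetic: the sea is part of the location's real environment.
(3) the sound comes from a shutter physically present in the location → diegetic.

non-diegetic, diegetic, diegetic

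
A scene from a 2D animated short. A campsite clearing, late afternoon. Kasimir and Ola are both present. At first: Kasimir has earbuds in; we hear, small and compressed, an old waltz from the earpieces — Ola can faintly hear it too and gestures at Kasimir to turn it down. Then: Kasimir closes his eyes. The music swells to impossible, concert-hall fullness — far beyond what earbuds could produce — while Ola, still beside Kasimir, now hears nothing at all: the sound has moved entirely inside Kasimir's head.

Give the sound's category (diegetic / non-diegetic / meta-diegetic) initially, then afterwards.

diegetic, meta-diegetic

Initially: the earbuds are a physical source both characters can hear → diegetic.
Afterwards: the music now exists only as Kasimir's subjective experience; Ola can no longer hear it → meta-diegetic.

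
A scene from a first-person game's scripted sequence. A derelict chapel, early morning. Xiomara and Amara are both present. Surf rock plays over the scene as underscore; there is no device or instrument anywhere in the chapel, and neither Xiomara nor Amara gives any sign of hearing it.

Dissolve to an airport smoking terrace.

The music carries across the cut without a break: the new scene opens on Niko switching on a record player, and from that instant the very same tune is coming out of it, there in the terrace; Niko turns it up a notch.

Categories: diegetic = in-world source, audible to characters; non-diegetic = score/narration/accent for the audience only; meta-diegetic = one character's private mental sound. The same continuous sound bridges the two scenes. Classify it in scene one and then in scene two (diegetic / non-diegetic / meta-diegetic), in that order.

Scene one: there's no in-world source anywhere and no character hears it — underscore for the audience only → non-diegetic.
Scene two: once Niko turns on a record player, the music has a real source in the story world and Niko reacts to it → diegetic.

non-diegetic, diegetic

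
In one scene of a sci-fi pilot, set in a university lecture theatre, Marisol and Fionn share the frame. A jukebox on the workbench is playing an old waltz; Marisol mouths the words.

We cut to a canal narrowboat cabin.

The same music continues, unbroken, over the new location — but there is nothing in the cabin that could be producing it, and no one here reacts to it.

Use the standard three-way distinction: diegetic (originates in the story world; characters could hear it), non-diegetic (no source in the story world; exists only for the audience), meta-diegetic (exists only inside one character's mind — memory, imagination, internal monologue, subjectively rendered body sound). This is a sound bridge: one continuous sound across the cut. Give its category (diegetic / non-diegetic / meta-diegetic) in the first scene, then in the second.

diegetic, non-diegetic

Scene one: a jukebox is an on-screen source and Marisol reacts to it → diegetic.
Scene two: there is no source in the cabin and no one hears it — it's now underscore → non-diegetic.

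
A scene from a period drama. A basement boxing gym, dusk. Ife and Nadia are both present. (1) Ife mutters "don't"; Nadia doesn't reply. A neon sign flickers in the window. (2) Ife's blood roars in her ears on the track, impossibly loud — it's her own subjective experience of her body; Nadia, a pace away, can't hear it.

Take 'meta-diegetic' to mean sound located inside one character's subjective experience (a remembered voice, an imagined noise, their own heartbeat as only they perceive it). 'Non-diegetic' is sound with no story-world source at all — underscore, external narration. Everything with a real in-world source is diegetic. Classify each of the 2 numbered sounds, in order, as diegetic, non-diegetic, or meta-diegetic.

diegetic, meta-diegetic

(1) is diegetic: on-screen dialogue — Ife speaks and Nadia is there to hear.
(2) is meta-diegetic: a subjective body sound — Ife's private perception, inaudible to Nadia.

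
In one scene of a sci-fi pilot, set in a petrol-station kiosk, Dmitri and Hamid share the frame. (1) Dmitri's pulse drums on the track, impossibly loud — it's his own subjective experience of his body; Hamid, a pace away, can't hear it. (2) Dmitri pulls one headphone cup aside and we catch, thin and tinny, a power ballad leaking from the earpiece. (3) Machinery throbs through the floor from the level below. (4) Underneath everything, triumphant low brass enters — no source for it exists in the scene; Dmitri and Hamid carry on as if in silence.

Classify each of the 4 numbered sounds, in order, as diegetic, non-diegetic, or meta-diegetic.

meta-diegetic, diegetic, diegetic, non-diegetic

Sound (1): a subjective body sound — Dmitri's private perception, inaudible to Hamid, so meta-diegetic.
Sound (2): the earpiece is a real device on Dmitri's head — source music, so diegetic.
(3) machinery is part of the location's real environment → diegetic.
(4) is non-diegetic: it has no source in the story world and no character can hear it — it's underscore.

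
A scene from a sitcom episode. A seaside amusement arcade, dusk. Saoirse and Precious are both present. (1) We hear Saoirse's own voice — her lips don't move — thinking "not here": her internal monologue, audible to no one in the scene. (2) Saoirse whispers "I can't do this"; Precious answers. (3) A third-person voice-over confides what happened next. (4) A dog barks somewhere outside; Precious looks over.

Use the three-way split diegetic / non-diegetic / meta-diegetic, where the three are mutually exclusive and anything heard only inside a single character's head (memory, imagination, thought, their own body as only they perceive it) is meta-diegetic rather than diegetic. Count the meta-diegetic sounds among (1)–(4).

1

(1) it's Saoirse's unspoken thought, heard only by the audience via her subjectivity → meta-diegetic.
(2) on-screen dialogue — Saoirse speaks and Precious is there to hear → diegetic.
Sound (3): external voice-over — not a character, not heard by anyone in the scene, so non-diegetic.
Sound (4): the sound comes from a dog physically present in the location, so diegetic.
Meta-diegetic: (1) — that's 1.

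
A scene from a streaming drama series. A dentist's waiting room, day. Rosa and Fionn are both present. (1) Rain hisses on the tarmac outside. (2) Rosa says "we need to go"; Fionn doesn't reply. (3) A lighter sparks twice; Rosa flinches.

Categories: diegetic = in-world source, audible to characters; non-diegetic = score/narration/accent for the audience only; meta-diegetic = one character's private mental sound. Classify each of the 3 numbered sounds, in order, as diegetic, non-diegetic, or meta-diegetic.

diegetic, diegetic, diegetic

(1) is diegetic: rain is part of the location's real environment.
Sound (2): on-screen dialogue — Rosa speaks and Fionn is there to hear, so diegetic.
Sound (3): a lighter is a real object/event in the scene's world, so diegetic.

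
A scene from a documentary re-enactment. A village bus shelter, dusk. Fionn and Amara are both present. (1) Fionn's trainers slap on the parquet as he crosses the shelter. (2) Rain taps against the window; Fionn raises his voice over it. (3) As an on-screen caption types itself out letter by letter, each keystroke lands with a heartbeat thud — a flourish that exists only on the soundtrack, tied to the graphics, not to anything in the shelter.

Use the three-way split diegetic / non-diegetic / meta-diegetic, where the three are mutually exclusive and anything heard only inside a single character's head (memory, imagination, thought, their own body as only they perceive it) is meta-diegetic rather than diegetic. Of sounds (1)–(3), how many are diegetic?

Sound (1): it's the physical sound of Fionn moving in the space, so diegetic.
(2) is diegetic: it's the actual ambient sound of the location.
Sound (3): the caption isn't part of the story world, so neither is the sound tied to it, so non-diegetic.
Diegetic: (1), (2) — that's 2.

2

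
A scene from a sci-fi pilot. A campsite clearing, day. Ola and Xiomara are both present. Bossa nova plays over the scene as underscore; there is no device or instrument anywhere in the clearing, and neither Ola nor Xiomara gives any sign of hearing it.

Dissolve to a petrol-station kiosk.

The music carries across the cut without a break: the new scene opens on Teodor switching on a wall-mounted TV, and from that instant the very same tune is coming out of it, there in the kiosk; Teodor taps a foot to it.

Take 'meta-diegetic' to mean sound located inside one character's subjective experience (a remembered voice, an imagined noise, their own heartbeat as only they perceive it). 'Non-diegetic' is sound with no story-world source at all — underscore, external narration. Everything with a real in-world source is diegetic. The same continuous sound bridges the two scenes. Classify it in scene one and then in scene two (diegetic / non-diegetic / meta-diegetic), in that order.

non-diegetic, diegetic

Scene one: there's no in-world source anywhere and no character hears it — underscore for the audience only → non-diegetic.
Scene two: once Teodor turns on a wall-mounted TV, the music has a real source in the story world and Teodor reacts to it → diegetic.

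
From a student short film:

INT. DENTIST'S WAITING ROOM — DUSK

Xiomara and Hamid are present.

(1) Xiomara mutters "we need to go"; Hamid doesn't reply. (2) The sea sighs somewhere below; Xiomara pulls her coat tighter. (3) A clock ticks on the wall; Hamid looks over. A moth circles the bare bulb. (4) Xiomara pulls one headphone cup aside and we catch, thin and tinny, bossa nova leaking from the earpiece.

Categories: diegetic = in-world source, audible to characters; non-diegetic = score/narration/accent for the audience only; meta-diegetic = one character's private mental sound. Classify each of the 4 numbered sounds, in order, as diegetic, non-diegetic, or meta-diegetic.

(1) is diegetic: on-screen dialogue — Xiomara speaks and Hamid is there to hear.
Sound (2): it's the actual ambient sound of the location, so diegetic.
(3) is diegetic: an in-world source (a clock); characters could hear it.
Sound (4): it's leaking from a physical pair of headphones in the scene, so diegetic.

diegetic, diegetic, diegetic, diegetic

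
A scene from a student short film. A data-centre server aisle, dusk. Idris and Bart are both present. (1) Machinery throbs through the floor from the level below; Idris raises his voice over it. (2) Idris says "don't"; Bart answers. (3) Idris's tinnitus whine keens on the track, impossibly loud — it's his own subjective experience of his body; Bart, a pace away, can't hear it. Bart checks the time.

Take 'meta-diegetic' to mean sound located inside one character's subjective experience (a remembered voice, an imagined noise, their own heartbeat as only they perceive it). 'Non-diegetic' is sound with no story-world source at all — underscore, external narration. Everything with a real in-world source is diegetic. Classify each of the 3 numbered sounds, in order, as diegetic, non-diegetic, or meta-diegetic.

diegetic, diegetic, meta-diegetic

(1) machinery is part of the location's real environment → diegetic.
Sound (2): spoken by a character present in the story world, so diegetic.
Sound (3): point-of-audition from inside Idris's body; not a sound in the room, so meta-diegetic.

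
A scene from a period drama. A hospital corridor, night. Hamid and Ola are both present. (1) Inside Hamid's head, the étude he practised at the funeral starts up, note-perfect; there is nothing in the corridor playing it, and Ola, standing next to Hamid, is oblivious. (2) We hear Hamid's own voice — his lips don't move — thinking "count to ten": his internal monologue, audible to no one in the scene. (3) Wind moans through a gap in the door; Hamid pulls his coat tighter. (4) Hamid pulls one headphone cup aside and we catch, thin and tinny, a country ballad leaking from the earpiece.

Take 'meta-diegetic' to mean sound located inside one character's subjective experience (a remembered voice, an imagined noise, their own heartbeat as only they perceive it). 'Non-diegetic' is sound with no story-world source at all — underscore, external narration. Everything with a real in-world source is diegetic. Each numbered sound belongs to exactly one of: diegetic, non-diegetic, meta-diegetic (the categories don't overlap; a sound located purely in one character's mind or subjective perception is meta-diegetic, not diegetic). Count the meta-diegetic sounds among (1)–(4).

2

(1) the music is a memory playing inside Hamid's mind alone; no real-world source, Ola can't hear it → meta-diegetic.
(2) is meta-diegetic: Hamid's thought-voice: a private mental sound no other character can hear.
Sound (3): it's the actual ambient sound of the location, so diegetic.
(4) it's leaking from a physical pair of headphones in the scene → diegetic.
Meta-diegetic: (1), (2) — that's 2.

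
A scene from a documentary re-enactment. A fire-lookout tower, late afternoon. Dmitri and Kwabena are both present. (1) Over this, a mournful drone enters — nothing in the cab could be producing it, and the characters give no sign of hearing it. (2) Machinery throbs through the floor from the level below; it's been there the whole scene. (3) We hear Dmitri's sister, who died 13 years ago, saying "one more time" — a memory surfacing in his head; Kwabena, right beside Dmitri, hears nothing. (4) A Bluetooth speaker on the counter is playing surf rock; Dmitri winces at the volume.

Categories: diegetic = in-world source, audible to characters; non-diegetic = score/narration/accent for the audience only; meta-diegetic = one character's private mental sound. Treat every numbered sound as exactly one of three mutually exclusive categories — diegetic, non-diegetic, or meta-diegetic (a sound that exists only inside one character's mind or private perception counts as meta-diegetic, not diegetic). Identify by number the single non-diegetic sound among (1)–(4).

(1) is non-diegetic: nothing in the cab produces it and the characters don't hear it — pure soundtrack.
Sound (2): ambient/room sound belonging to the story's physical space, so diegetic.
(3) is meta-diegetic: it's Dmitri's recollection rendered as sound; the other character can't hear it.
(4) is diegetic: the music comes from an on-screen device that Dmitri responds to.
Only (1) is non-diegetic.

1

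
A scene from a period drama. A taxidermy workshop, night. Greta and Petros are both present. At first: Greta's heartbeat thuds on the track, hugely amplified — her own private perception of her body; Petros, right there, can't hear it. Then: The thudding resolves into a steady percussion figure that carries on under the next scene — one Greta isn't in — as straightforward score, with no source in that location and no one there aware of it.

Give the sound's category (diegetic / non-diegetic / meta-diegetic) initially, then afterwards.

Initially: it's Greta's subjective body sound, inaudible to Petros → meta-diegetic.
Afterwards: detached from Greta and playing as sourceless score over a scene she isn't in — for the audience only → non-diegetic.

meta-diegetic, non-diegetic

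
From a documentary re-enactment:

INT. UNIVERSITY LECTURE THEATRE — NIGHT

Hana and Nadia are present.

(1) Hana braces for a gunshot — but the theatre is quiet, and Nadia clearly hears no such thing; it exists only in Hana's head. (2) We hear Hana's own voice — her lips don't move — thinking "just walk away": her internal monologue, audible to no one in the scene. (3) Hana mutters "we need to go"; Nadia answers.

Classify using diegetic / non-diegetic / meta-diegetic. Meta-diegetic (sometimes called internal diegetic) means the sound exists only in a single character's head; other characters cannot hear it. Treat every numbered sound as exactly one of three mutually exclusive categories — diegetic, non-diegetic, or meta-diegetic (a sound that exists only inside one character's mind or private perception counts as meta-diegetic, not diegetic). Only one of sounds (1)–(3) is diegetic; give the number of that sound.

Sound (1): Hana alone 'hears' it — an imagined sound, not present in the space, so meta-diegetic.
(2) it's Hana's unspoken thought, heard only by the audience via her subjectivity → meta-diegetic.
Sound (3): spoken by a character present in the story world, so diegetic.
Only (3) is diegetic.

3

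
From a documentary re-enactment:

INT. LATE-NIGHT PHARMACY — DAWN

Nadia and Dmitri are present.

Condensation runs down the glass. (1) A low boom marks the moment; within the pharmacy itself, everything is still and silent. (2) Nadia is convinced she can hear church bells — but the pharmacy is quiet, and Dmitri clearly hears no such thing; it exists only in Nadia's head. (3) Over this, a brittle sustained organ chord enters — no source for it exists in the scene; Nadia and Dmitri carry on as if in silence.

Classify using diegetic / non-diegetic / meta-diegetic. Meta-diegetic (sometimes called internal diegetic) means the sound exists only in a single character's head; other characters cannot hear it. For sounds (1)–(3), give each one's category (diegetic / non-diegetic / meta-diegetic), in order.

non-diegetic, meta-diegetic, non-diegetic

(1) is non-diegetic: it's a sound-design accent with no in-world source; no one in the scene can hear it.
(2) subjective to Nadia: the pharmacy is silent and Dmitri hears nothing → meta-diegetic.
(3) is non-diegetic: nothing in the pharmacy produces it and the characters don't hear it — pure soundtrack.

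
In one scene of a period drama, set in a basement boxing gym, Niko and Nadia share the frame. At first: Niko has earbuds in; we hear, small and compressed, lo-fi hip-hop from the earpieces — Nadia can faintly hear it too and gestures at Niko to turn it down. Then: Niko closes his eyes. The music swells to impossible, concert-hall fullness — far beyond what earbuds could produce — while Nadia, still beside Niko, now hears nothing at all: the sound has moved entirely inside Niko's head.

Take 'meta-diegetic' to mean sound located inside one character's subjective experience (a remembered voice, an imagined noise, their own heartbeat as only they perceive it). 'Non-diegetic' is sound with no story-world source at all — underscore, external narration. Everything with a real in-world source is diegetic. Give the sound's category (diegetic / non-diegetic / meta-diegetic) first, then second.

diegetic, meta-diegetic

First: the earbuds are a physical source both characters can hear → diegetic.
Second: the music now exists only as Niko's subjective experience; Nadia can no longer hear it → meta-diegetic.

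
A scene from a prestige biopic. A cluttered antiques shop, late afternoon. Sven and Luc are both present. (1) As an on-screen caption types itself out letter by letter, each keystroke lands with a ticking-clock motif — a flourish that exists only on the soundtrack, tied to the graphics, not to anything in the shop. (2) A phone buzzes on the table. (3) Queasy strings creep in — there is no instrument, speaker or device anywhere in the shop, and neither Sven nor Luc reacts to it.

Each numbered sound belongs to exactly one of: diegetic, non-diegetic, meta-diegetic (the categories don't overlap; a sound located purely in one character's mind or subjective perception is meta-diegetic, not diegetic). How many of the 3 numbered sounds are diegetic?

1

(1) is non-diegetic: the caption isn't part of the story world, so neither is the sound tied to it.
(2) the sound comes from a phone physically present in the location → diegetic.
(3) nothing in the shop produces it and the characters don't hear it — pure soundtrack → non-diegetic.
So 1 of the 3 is diegetic: (2).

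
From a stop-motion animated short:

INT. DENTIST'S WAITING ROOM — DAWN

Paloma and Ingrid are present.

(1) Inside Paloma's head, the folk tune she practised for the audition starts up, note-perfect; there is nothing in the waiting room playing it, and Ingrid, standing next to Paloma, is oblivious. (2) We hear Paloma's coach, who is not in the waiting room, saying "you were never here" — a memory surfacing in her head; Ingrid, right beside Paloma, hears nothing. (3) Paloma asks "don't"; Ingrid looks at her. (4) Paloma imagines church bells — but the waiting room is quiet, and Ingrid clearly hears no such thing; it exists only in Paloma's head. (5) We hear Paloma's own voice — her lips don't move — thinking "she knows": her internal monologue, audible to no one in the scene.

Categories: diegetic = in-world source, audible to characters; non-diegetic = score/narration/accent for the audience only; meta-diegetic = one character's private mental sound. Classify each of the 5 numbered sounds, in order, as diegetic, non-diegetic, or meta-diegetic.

meta-diegetic, meta-diegetic, diegetic, meta-diegetic, meta-diegetic

(1) it lives in Paloma's subjectivity, not in the waiting room → meta-diegetic.
(2) is meta-diegetic: it's Paloma's recollection rendered as sound; the other character can't hear it.
(3) on-screen dialogue — Paloma speaks and Ingrid is there to hear → diegetic.
Sound (4): Paloma alone 'hears' it — an imagined sound, not present in the space, so meta-diegetic.
(5) is meta-diegetic: internal monologue — inside Paloma's mind, not spoken into the scene.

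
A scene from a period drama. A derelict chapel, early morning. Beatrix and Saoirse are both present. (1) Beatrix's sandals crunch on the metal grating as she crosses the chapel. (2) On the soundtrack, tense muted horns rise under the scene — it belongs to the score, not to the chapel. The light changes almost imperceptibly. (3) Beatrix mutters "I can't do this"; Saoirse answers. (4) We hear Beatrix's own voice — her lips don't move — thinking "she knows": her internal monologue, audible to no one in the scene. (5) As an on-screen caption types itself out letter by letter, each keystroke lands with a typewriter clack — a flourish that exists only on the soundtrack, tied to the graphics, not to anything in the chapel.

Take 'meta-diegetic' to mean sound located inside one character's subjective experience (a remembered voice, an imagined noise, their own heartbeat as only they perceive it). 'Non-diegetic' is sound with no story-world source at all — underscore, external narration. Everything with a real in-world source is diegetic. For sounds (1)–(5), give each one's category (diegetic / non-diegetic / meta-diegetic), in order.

diegetic, non-diegetic, diegetic, meta-diegetic, non-diegetic

Sound (1): Beatrix's footsteps are produced in the story world, so diegetic.
Sound (2): score with no on-screen or off-screen source; it exists for the audience alone, so non-diegetic.
(3) on-screen dialogue — Beatrix speaks and Saoirse is there to hear → diegetic.
(4) it's Beatrix's unspoken thought, heard only by the audience via her subjectivity → meta-diegetic.
Sound (5): it accompanies on-screen graphics, not anything inside the story world, so non-diegetic.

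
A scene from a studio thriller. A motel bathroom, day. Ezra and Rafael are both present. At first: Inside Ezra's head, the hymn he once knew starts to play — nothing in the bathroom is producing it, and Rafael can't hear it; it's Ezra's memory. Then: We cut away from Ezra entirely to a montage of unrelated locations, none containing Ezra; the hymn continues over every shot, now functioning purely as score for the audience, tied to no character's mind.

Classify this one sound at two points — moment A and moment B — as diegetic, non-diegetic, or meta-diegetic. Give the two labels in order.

Moment A: the music lives inside Ezra's mind alone; Rafael can't hear it → meta-diegetic.
Moment B: once it plays over shots Ezra isn't in, detached from any character's subjectivity, it's conventional underscore → non-diegetic.

meta-diegetic, non-diegetic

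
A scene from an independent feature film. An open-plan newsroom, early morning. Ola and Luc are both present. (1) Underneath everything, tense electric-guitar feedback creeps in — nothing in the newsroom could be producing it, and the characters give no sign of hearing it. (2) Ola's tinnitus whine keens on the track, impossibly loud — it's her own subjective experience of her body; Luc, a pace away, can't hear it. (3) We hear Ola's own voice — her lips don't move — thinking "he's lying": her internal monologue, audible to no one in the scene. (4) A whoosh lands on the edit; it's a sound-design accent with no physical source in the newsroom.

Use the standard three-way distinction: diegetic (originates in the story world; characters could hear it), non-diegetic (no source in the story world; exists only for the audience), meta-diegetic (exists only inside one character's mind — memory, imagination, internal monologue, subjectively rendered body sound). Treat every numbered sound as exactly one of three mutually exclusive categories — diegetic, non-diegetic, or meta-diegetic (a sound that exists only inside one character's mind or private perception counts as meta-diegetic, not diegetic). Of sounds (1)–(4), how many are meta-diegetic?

(1) score with no on-screen or off-screen source; it exists for the audience alone → non-diegetic.
(2) is meta-diegetic: point-of-audition from inside Ola's body; not a sound in the room.
(3) is meta-diegetic: it's Ola's unspoken thought, heard only by the audience via her subjectivity.
(4) is non-diegetic: nothing in the scene produces it; it's an accent added for the audience.
So 2 of the 4 are meta-diegetic: (2), (3).

2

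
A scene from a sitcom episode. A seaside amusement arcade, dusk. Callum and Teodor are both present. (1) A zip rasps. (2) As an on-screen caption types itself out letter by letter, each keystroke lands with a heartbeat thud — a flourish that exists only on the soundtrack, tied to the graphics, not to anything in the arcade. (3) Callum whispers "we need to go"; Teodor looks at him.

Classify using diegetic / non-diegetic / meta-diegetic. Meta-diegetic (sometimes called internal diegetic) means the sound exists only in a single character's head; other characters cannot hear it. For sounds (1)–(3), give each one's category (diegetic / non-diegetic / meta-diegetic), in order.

diegetic, non-diegetic, diegetic

(1) is diegetic: an in-world source (a zip); characters could hear it.
(2) is non-diegetic: it accompanies on-screen graphics, not anything inside the story world.
(3) is diegetic: on-screen dialogue — Callum speaks and Teodor is there to hear.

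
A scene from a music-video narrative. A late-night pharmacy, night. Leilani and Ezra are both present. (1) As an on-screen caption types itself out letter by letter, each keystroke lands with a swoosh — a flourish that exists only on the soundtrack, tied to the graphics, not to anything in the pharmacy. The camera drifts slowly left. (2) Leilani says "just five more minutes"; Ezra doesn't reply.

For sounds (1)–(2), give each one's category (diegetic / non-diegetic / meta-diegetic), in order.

Sound (1): the caption isn't part of the story world, so neither is the sound tied to it, so non-diegetic.
(2) on-screen dialogue — Leilani speaks and Ezra is there to hear → diegetic.

non-diegetic, diegetic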